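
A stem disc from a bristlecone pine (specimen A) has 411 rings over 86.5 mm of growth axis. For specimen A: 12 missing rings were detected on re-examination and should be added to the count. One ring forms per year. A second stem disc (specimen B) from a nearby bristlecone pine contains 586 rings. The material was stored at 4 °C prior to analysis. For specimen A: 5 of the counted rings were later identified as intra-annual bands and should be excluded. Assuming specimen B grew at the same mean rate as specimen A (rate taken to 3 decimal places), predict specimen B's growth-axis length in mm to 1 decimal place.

121.3 mm

Specimen A: after corrections the count is 411 − 5 + 12 = 418 rings.
A: Mean rate = 86.5 mm / 418 years ≈ 0.207 mm/yr.
For B, 0.207 mm/year × 586 years = 121.3 mm.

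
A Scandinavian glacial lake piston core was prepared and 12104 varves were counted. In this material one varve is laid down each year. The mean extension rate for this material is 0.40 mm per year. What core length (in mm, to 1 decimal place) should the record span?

4841.6 mm

12104 years of growth are recorded.
Length ≈ 0.40 × 12104 = 4841.6 mm.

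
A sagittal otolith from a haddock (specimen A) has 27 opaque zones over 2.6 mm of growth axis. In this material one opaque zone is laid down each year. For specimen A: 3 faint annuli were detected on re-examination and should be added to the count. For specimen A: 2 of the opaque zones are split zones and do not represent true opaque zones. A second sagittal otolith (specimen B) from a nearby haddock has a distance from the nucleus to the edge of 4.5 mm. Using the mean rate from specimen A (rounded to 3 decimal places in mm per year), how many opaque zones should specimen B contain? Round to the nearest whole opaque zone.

48 opaque zones

Specimen A: true opaque zone count = 27 − 2 + 3 = 28.
A: 2.6 mm over 28 years gives 2.6 / 28 ≈ 0.093 mm per year.
B spans 4.5 / 0.093 = 48.39 years ≈ 48 opaque zones.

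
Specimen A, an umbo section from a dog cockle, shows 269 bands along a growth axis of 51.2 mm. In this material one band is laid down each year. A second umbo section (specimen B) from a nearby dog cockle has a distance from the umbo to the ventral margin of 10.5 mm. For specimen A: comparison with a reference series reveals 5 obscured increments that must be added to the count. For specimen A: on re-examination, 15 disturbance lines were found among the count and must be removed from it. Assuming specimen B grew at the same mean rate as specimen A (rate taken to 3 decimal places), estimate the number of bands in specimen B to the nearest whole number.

Specimen A: true band count = 269 − 15 + 5 = 259.
A: Mean rate = 51.2 mm / 259 years ≈ 0.198 mm/yr.
B spans 10.5 / 0.198 = 53.03 years ≈ 53 bands.

53 bands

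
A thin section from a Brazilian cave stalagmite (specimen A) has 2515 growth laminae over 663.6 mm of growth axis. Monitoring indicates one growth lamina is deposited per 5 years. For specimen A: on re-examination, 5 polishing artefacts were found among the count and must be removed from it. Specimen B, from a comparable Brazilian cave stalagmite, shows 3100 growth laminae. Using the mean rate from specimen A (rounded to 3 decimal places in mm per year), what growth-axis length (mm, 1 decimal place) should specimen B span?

821.5 mm

Specimen A: adjusted count: 2515 − 5 = 2510 growth laminae.
Specimen A: multiplying by 5 years per growth lamina: 2510 × 5 = 12550 years.
A: 663.6 mm over 12550 years gives 663.6 / 12550 ≈ 0.053 mm/yr.
Specimen B: at 5 years per growth lamina, 3100 × 5 = 15500 years. B's length ≈ 0.053 × 15500 = 821.5 mm.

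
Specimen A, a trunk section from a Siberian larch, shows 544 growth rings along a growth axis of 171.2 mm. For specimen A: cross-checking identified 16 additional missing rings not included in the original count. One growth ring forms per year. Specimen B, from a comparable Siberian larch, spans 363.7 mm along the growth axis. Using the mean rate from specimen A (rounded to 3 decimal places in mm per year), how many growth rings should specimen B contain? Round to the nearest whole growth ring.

Specimen A: after corrections the count is 544 + 16 = 560 growth rings.
A: 171.2 mm over 560 years gives 171.2 / 560 ≈ 0.306 mm per year.
B spans 363.7 / 0.306 = 1188.56 years ≈ 1189 growth rings.

1189 growth rings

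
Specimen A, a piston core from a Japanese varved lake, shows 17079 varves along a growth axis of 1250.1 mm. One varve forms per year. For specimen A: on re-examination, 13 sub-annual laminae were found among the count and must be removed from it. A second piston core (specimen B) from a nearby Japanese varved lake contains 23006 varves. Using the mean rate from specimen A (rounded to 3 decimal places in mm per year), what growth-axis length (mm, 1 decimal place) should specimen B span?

Specimen A: after corrections the count is 17079 − 13 = 17066 varves.
A: Extension rate ≈ 1250.1 / 17066 = 0.073 mm per year.
B's length ≈ 0.073 × 23006 = 1679.4 mm.

1679.4 mm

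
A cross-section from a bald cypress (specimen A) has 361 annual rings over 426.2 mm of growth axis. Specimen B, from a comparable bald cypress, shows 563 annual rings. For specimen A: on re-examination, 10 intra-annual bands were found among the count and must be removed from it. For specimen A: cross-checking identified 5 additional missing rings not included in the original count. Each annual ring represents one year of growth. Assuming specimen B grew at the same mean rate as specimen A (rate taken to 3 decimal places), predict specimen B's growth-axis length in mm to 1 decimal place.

673.9 mm

Specimen A: after corrections the count is 361 − 10 + 5 = 356 annual rings.
A: Mean rate = 426.2 mm / 356 years ≈ 1.197 mm per year.
Length of B = 1.197 × 563 = 673.9 mm.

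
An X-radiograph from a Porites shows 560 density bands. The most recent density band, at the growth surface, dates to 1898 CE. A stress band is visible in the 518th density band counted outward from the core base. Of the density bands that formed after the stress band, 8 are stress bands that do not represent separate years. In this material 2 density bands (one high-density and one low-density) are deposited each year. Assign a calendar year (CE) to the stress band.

The stress band sits at density band 518 from the core base, so 560 − 518 = 42 density bands formed after it.
Removing the 8 false density bands leaves 42 − 8 = 34 true density bands beyond the stress band.
With 2 density bands per year, 34 / 2 = 17 years.
Counting back 17 years from 1898 CE places the stress band in 1898 − 17 = 1881 CE.

1881 CE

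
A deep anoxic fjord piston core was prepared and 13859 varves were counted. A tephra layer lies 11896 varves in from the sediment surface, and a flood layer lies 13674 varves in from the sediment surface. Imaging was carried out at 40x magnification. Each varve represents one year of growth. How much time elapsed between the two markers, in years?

1778 years

The two markers are separated by 13674 − 11896 = 1778 varves.
At one varve per year, 1778 years elapsed between them.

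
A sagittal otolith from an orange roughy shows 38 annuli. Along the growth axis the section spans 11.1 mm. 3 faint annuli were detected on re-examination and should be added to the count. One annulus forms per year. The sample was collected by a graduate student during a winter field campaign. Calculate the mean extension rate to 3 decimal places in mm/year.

0.271 mm/year

After corrections the count is 38 + 3 = 41 annuli.
11.1 mm over 41 years gives 11.1 / 41 ≈ 0.271 mm/year.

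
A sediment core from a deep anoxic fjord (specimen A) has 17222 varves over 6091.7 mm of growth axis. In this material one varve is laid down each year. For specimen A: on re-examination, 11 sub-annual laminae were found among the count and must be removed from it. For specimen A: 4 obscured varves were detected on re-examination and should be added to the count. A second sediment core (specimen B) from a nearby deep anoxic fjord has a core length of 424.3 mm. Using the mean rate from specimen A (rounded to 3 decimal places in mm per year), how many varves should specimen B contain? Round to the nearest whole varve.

1199 varves

Specimen A: correcting the raw count gives 17222 − 11 + 4 = 17215 true varves.
A: 6091.7 mm over 17215 years gives 6091.7 / 17215 ≈ 0.354 mm/year.
For B, 424.3 / 0.354 = 1198.59 years ≈ 1199 varves.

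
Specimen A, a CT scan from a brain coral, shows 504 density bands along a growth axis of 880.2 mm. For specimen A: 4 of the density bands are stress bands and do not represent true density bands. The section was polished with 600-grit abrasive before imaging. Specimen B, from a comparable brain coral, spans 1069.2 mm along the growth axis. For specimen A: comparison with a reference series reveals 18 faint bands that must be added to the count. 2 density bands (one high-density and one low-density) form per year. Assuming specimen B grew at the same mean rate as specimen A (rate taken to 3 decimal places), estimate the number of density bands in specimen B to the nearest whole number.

Specimen A: after corrections the count is 504 − 4 + 18 = 518 density bands.
Specimen A: 518 density bands at 2 per year is 518 / 2 = 259 years.
A: 880.2 mm over 259 years gives 880.2 / 259 ≈ 3.398 mm/year.
Specimen B: 1069.2 mm / 3.398 mm per year = 314.66 years; at 2 density bands per year that is 314.66 × 2 ≈ 629 density bands.

629 density bands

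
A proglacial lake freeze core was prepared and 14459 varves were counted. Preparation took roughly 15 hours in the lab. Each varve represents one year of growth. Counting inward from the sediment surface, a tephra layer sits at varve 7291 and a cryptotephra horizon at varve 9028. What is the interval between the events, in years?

1737 years

9028 − 7291 = 1737 varves lie between the two events.
At one varve per year, 1737 years elapsed between them.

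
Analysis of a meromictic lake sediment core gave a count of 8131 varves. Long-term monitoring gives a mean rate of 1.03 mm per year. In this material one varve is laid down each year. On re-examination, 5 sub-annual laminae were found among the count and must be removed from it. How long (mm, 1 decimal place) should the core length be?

Correcting the raw count gives 8131 − 5 = 8126 true varves.
8126 years at 1.03 mm/year gives 1.03 × 8126 = 8369.8 mm.

8369.8 mm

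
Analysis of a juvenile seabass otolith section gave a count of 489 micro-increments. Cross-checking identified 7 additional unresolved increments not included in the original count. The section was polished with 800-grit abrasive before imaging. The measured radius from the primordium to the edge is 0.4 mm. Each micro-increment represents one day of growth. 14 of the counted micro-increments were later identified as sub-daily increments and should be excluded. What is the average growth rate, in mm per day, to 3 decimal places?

0.001 mm per day

Correcting the raw count gives 489 − 14 + 7 = 482 true micro-increments.
Extension rate ≈ 0.4 / 482 = 0.001 mm per day.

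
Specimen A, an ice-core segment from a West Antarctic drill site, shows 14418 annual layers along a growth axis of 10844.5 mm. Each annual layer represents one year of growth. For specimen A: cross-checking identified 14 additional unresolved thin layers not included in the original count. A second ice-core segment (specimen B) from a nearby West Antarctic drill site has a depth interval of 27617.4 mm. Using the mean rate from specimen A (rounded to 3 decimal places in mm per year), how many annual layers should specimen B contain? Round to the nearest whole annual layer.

Specimen A: after corrections the count is 14418 + 14 = 14432 annual layers.
A: Mean rate = 10844.5 mm / 14432 years ≈ 0.751 mm/year.
Specimen B: 27617.4 mm / 0.751 mm per year = 36774.17 years ≈ 36774 annual layers.

36774 annual layers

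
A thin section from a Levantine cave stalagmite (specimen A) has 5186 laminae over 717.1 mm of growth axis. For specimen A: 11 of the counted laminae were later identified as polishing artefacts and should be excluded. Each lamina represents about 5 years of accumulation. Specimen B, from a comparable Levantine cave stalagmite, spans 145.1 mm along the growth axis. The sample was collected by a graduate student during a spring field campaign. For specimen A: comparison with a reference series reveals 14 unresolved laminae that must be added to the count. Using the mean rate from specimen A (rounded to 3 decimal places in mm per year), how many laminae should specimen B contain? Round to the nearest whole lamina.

1036 laminae

Specimen A: correcting the raw count gives 5186 − 11 + 14 = 5189 true laminae.
Specimen A: at 5 years per lamina, 5189 × 5 = 25945 years.
A: 717.1 mm over 25945 years gives 717.1 / 25945 ≈ 0.028 mm per year.
B spans 145.1 / 0.028 = 5182.14 years; at 5 years per lamina that is 5182.14 / 5 ≈ 1036 laminae.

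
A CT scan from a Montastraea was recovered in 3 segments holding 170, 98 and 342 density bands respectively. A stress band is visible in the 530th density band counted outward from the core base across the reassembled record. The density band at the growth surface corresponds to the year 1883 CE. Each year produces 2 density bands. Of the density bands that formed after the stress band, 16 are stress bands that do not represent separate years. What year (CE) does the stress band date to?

1851 CE

Total density bands = 170 + 98 + 342 = 610.
The stress band sits at density band 530 from the core base, so 610 − 530 = 80 density bands formed after it.
Excluding 16 false density bands: 80 − 16 = 64.
With 2 density bands per year, 64 / 2 = 32 years.
Counting back 32 years from 1883 CE places the stress band in 1883 − 32 = 1851 CE.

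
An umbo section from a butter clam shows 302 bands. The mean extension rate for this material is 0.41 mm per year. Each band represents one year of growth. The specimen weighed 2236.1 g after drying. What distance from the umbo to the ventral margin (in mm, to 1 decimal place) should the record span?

302 years of growth are recorded.
302 years at 0.41 mm/year gives 0.41 × 302 = 123.8 mm.

123.8 mm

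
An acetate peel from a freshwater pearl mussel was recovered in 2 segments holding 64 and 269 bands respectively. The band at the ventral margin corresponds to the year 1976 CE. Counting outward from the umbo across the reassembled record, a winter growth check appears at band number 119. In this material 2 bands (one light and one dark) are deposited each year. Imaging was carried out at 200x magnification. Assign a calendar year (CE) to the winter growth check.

1869 CE

Total bands = 64 + 269 = 333.
The winter growth check sits at band 119 from the umbo, so 333 − 119 = 214 bands formed after it.
With 2 bands per year, 214 / 2 = 107 years.
1976 − 107 = 1869 CE.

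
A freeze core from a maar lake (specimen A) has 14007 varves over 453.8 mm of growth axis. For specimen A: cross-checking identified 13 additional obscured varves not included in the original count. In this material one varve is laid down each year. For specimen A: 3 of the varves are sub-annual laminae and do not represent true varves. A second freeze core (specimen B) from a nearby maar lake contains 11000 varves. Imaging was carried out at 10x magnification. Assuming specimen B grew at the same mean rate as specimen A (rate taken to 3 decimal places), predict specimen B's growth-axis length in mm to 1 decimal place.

352.0 mm

Specimen A: after corrections the count is 14007 − 3 + 13 = 14017 varves.
A: Extension rate ≈ 453.8 / 14017 = 0.032 mm/year.
For B, 0.032 mm/year × 11000 years = 352.0 mm.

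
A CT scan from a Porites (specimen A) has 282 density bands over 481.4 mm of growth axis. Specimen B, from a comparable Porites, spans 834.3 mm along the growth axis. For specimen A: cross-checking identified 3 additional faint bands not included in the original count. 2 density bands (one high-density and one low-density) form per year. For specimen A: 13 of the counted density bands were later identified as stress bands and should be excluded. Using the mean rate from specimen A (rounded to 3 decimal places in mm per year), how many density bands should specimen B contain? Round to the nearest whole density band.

Specimen A: true density band count = 282 − 13 + 3 = 272.
Specimen A: dividing by 2 density bands per year: 272 / 2 = 136 years.
A: Mean rate = 481.4 mm / 136 years ≈ 3.540 mm per year.
Specimen B: 834.3 mm / 3.540 mm per year = 235.68 years; at 2 density bands per year that is 235.68 × 2 ≈ 471 density bands.

471 density bands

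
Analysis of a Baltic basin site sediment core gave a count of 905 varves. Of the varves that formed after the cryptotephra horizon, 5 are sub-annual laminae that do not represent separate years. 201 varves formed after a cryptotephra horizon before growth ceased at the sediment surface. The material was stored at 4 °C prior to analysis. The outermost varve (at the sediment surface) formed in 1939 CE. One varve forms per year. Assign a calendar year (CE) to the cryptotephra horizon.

201 varves formed after the cryptotephra horizon.
Removing the 5 false varves leaves 201 − 5 = 196 true varves beyond the cryptotephra horizon.
Counting back 196 years from 1939 CE places the cryptotephra horizon in 1939 − 196 = 1743 CE.

1743 CE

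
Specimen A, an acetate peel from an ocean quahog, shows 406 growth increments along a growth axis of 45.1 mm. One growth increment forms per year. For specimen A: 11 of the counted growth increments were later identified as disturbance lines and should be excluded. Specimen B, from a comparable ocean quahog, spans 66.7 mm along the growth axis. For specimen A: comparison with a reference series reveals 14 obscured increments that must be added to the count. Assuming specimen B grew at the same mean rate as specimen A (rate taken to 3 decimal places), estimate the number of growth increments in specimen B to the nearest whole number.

Specimen A: adjusted count: 406 − 11 + 14 = 409 growth increments.
A: 45.1 mm over 409 years gives 45.1 / 409 ≈ 0.110 mm/yr.
B spans 66.7 / 0.110 = 606.36 years ≈ 606 growth increments.

606 growth increments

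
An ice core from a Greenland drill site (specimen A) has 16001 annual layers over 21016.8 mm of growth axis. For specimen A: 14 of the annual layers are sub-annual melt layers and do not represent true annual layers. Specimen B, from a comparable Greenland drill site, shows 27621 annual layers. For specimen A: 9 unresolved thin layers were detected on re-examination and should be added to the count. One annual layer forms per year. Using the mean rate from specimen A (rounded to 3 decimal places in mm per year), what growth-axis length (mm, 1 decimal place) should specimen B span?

Specimen A: adjusted count: 16001 − 14 + 9 = 15996 annual layers.
A: Mean rate = 21016.8 mm / 15996 years ≈ 1.314 mm per year.
B's length ≈ 1.314 × 27621 = 36294.0 mm.

36294.0 mm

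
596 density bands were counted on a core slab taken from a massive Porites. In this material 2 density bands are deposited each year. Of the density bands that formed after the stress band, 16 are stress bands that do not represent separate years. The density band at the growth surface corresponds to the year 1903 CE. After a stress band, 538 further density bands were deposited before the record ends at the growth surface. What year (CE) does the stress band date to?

There are 538 density bands younger than the stress band.
538 − 16 false = 522 true density bands after the stress band.
Dividing by 2 density bands per year: 522 / 2 = 261 years.
Counting back 261 years from 1903 CE places the stress band in 1903 − 261 = 1642 CE.

1642 CE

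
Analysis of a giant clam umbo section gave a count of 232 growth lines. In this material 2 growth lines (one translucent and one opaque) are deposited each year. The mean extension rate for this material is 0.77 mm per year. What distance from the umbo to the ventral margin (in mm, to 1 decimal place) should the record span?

With 2 growth lines per year, 232 / 2 = 116 years.
116 years at 0.77 mm/year gives 0.77 × 116 = 89.3 mm.

89.3 mm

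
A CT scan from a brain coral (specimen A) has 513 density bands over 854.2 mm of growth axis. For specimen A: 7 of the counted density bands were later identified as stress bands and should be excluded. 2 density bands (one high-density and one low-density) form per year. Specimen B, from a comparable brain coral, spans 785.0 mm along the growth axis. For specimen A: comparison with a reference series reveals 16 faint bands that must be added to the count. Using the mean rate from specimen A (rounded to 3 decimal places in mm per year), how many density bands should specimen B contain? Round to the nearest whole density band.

480 density bands

Specimen A: after corrections the count is 513 − 7 + 16 = 522 density bands.
Specimen A: with 2 density bands per year, 522 / 2 = 261 years.
A: Mean rate = 854.2 mm / 261 years ≈ 3.273 mm/year.
B spans 785.0 / 3.273 = 239.84 years; at 2 density bands per year that is 239.84 × 2 ≈ 480 density bands.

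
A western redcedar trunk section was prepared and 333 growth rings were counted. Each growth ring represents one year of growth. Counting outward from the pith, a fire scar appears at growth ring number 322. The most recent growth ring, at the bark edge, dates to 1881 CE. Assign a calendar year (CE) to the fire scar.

1870 CE

Between growth ring 322 and the bark edge there are 333 − 322 = 11 growth rings.
Counting back 11 years from 1881 CE places the fire scar in 1881 − 11 = 1870 CE.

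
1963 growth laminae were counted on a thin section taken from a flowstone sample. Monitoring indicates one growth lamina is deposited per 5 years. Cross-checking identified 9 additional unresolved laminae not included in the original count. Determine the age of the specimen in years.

9860 years

After corrections the count is 1963 + 9 = 1972 growth laminae.
Multiplying by 5 years per growth lamina: 1972 × 5 = 9860 years.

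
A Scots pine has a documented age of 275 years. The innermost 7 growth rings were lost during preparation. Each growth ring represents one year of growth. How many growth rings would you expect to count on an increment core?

268 growth rings

Expected growth rings over 275 years: 275.
Subtracting the 7 growth rings not captured gives 275 − 7 = 268 growth rings in the record.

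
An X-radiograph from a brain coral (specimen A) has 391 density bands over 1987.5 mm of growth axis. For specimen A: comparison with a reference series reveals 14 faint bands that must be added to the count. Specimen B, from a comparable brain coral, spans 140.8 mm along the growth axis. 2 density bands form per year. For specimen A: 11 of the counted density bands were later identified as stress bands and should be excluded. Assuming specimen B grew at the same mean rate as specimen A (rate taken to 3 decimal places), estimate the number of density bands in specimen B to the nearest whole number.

28 density bands

Specimen A: adjusted count: 391 − 11 + 14 = 394 density bands.
Specimen A: with 2 density bands per year, 394 / 2 = 197 years.
A: Mean rate = 1987.5 mm / 197 years ≈ 10.089 mm per year.
For B, 140.8 / 10.089 = 13.96 years; at 2 density bands per year that is 13.96 × 2 ≈ 28 density bands.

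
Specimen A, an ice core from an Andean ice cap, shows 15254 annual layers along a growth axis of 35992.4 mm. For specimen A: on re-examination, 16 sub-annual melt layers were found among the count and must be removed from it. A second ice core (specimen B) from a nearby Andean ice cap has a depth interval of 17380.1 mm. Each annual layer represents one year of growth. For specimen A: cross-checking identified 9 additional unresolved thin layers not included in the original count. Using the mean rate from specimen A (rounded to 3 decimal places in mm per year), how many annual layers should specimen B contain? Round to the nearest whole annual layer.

Specimen A: after corrections the count is 15254 − 16 + 9 = 15247 annual layers.
A: Extension rate ≈ 35992.4 / 15247 = 2.361 mm per year.
For B, 17380.1 / 2.361 = 7361.33 years ≈ 7361 annual layers.

7361 annual layers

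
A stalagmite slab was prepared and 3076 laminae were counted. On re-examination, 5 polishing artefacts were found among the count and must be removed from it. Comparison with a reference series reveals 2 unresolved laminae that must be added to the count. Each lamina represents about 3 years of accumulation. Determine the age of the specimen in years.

Correcting the raw count gives 3076 − 5 + 2 = 3073 true laminae.
3073 laminae at 3 years each span 3073 × 3 = 9219 years.

9219 years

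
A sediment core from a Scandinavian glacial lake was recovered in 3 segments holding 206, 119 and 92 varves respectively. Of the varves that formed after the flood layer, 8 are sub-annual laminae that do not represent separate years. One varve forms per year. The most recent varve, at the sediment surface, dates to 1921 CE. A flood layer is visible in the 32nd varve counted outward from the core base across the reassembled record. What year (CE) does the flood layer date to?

Total varves = 206 + 119 + 92 = 417.
417 − 32 = 385 varves lie beyond the flood layer toward the sediment surface.
Excluding 8 false varves: 385 − 8 = 377.
The varve at the sediment surface is 1921 CE, so the flood layer dates to 1921 − 377 = 1544 CE.

1544 CE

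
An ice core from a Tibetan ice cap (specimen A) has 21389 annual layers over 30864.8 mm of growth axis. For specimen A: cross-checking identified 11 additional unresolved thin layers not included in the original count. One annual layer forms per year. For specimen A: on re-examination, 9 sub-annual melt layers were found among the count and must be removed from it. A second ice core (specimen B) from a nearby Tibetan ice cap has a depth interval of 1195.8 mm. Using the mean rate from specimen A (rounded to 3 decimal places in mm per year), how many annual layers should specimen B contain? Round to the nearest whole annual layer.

Specimen A: adjusted count: 21389 − 9 + 11 = 21391 annual layers.
A: Extension rate ≈ 30864.8 / 21391 = 1.443 mm/yr.
B spans 1195.8 / 1.443 = 828.69 years ≈ 829 annual layers.

829 annual layers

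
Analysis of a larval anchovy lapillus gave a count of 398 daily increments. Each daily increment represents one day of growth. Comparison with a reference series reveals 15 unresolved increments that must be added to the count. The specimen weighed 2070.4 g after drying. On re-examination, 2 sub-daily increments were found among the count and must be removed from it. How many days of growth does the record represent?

411 days

After corrections the count is 398 − 2 + 15 = 411 daily increments.
With a one-to-one daily increment periodicity this is 411 days.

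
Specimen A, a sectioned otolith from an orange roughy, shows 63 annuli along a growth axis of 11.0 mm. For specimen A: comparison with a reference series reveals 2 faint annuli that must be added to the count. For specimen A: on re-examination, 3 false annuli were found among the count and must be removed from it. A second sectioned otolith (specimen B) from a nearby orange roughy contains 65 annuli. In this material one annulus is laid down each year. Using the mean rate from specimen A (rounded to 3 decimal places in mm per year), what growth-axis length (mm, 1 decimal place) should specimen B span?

11.5 mm

Specimen A: true annulus count = 63 − 3 + 2 = 62.
A: 11.0 mm over 62 years gives 11.0 / 62 ≈ 0.177 mm per year.
For B, 0.177 mm/year × 65 years = 11.5 mm.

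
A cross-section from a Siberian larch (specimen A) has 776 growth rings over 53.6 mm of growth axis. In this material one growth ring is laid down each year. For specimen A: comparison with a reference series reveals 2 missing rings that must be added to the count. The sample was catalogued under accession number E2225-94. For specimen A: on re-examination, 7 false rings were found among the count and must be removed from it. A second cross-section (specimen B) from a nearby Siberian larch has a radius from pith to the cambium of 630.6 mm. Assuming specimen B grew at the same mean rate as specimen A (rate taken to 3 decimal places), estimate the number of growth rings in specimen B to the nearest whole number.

Specimen A: true growth ring count = 776 − 7 + 2 = 771.
A: Extension rate ≈ 53.6 / 771 = 0.070 mm/yr.
Specimen B: 630.6 mm / 0.070 mm per year = 9008.57 years ≈ 9009 growth rings.

9009 growth rings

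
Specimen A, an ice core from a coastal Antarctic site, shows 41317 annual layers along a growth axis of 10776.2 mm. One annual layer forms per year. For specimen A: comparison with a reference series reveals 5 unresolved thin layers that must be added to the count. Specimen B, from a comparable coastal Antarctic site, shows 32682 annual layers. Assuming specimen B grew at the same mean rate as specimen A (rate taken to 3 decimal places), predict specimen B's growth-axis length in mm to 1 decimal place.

8530.0 mm

Specimen A: adjusted count: 41317 + 5 = 41322 annual layers.
A: Extension rate ≈ 10776.2 / 41322 = 0.261 mm/year.
Length of B = 0.261 × 32682 = 8530.0 mm.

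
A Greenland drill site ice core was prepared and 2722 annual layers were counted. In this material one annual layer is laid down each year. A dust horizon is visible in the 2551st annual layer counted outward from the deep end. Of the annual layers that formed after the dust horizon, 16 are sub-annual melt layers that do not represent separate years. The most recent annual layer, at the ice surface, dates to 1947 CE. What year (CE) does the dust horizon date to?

2722 − 2551 = 171 annual layers lie beyond the dust horizon toward the ice surface.
171 − 16 false = 155 true annual layers after the dust horizon.
The annual layer at the ice surface is 1947 CE, so the dust horizon dates to 1947 − 155 = 1792 CE.

1792 CE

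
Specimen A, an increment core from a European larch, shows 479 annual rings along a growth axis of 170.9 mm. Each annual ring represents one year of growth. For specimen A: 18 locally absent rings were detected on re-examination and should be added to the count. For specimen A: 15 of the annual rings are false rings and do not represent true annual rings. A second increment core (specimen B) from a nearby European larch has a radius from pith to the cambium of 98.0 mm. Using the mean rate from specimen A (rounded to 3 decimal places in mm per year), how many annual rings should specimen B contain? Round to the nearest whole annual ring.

Specimen A: correcting the raw count gives 479 − 15 + 18 = 482 true annual rings.
A: Mean rate = 170.9 mm / 482 years ≈ 0.355 mm per year.
Specimen B: 98.0 mm / 0.355 mm per year = 276.06 years ≈ 276 annual rings.

276 annual rings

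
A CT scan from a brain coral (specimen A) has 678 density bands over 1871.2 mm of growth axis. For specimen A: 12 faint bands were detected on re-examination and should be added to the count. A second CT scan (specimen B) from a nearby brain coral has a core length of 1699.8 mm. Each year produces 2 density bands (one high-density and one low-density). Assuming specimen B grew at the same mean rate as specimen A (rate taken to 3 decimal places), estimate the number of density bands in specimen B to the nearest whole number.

627 density bands

Specimen A: true density band count = 678 + 12 = 690.
Specimen A: with 2 density bands per year, 690 / 2 = 345 years.
A: Mean rate = 1871.2 mm / 345 years ≈ 5.424 mm per year.
B spans 1699.8 / 5.424 = 313.38 years; at 2 density bands per year that is 313.38 × 2 ≈ 627 density bands.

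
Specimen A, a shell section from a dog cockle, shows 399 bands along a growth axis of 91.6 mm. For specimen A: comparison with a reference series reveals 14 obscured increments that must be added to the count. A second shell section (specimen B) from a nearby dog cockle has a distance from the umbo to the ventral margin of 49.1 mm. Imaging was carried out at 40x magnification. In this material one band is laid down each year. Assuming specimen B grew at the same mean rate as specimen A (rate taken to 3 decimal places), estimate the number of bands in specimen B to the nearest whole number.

221 bands

Specimen A: after corrections the count is 399 + 14 = 413 bands.
A: 91.6 mm over 413 years gives 91.6 / 413 ≈ 0.222 mm per year.
For B, 49.1 / 0.222 = 221.17 years ≈ 221 bands.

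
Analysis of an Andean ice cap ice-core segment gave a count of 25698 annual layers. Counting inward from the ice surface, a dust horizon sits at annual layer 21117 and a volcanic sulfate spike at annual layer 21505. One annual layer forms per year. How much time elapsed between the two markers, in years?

The two markers are separated by 21505 − 21117 = 388 annual layers.
That is 388 years at one annual layer per year.

388 years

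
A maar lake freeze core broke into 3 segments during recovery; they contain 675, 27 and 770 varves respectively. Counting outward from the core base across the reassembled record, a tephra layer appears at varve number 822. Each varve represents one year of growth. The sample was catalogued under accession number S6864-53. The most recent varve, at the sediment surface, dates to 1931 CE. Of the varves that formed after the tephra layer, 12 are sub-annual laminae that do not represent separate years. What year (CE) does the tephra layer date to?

1293 CE

Total varves = 675 + 27 + 770 = 1472.
1472 − 822 = 650 varves lie beyond the tephra layer toward the sediment surface.
Excluding 12 false varves: 650 − 12 = 638.
Counting back 638 years from 1931 CE places the tephra layer in 1931 − 638 = 1293 CE.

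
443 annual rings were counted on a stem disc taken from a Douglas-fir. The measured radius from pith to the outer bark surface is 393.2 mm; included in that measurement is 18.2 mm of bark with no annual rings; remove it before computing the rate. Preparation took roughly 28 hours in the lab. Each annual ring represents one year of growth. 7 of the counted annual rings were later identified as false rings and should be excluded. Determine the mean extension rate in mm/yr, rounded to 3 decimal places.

0.860 mm/yr

Adjusted count: 443 − 7 = 436 annual rings.
Removing the 18.2 mm offcut leaves 393.2 − 18.2 = 375.0 mm.
375.0 mm over 436 years gives 375.0 / 436 ≈ 0.860 mm/yr.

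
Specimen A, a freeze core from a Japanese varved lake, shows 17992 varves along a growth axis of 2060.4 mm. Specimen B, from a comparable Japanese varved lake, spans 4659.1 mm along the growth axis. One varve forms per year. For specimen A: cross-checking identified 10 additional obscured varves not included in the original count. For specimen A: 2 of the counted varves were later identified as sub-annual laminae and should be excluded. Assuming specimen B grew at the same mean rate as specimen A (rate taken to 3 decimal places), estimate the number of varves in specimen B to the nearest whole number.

Specimen A: true varve count = 17992 − 2 + 10 = 18000.
A: 2060.4 mm over 18000 years gives 2060.4 / 18000 ≈ 0.114 mm per year.
For B, 4659.1 / 0.114 = 40869.30 years ≈ 40869 varves.

40869 varves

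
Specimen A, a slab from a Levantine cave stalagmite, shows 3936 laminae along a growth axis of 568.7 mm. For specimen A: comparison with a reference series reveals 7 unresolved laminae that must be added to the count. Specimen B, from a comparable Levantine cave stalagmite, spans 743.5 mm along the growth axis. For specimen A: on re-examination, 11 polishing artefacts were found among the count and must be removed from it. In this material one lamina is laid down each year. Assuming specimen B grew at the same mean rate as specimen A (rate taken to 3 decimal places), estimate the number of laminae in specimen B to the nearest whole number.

5128 laminae

Specimen A: after corrections the count is 3936 − 11 + 7 = 3932 laminae.
A: Extension rate ≈ 568.7 / 3932 = 0.145 mm/year.
Specimen B: 743.5 mm / 0.145 mm per year = 5127.59 years ≈ 5128 laminae.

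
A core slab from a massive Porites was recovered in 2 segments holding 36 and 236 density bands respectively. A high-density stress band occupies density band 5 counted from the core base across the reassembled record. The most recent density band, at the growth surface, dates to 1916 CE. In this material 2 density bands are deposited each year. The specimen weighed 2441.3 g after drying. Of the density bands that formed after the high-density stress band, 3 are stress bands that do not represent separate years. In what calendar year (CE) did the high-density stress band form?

1784 CE

Total density bands = 36 + 236 = 272.
272 − 5 = 267 density bands lie beyond the high-density stress band toward the growth surface.
Excluding 3 false density bands: 267 − 3 = 264.
264 density bands at 2 per year is 264 / 2 = 132 years.
The density band at the growth surface is 1916 CE, so the high-density stress band dates to 1916 − 132 = 1784 CE.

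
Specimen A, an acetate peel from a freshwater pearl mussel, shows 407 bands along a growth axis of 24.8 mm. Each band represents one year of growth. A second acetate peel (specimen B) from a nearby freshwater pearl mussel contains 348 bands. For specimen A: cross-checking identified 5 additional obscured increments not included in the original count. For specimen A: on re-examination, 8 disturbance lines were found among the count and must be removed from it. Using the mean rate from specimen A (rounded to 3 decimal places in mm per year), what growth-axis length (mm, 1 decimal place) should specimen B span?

21.2 mm

Specimen A: after corrections the count is 407 − 8 + 5 = 404 bands.
A: Mean rate = 24.8 mm / 404 years ≈ 0.061 mm per year.
B's length ≈ 0.061 × 348 = 21.2 mm.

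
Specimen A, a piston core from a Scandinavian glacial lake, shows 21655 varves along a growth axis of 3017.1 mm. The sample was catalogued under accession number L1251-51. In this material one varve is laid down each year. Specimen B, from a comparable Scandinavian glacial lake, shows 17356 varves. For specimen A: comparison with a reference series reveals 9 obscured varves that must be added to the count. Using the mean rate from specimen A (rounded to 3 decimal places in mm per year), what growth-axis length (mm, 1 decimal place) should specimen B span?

2412.5 mm

Specimen A: adjusted count: 21655 + 9 = 21664 varves.
A: Extension rate ≈ 3017.1 / 21664 = 0.139 mm/year.
B's length ≈ 0.139 × 17356 = 2412.5 mm.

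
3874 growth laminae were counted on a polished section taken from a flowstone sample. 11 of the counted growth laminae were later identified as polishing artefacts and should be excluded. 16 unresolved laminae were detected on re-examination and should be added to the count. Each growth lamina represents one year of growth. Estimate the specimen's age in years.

True growth lamina count = 3874 − 11 + 16 = 3879.
At one growth lamina per year, that is 3879 years.

3879 yr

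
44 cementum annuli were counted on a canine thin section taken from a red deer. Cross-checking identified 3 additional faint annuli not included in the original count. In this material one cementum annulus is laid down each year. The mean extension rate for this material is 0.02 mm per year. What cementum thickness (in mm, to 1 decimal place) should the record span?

After corrections the count is 44 + 3 = 47 cementum annuli.
Length ≈ 0.02 × 47 = 0.9 mm.

0.9 mm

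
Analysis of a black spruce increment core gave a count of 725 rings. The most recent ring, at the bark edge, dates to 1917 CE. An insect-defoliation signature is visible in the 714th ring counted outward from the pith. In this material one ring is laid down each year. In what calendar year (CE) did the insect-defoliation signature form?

1906 CE

The insect-defoliation signature sits at ring 714 from the pith, so 725 − 714 = 11 rings formed after it.
The ring at the bark edge is 1917 CE, so the insect-defoliation signature dates to 1917 − 11 = 1906 CE.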